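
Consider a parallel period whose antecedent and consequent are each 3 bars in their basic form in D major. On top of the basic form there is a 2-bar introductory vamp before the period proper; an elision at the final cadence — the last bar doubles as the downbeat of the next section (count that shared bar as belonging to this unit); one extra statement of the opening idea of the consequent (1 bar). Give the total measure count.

9 measures

Basic parallel period: 3 + 3 = 6 bars.
6 (basic form) + 2 (introduction) + 1 (extra statement) = 9.
The elision shares a bar with the next section but does not change this unit's count.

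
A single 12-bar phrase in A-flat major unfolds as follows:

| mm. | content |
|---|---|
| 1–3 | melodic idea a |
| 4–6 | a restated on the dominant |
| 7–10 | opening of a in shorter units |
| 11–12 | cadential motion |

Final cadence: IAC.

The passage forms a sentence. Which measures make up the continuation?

measures 7–12

After the presentation (mm. 1–6), the continuation covers the fragmentation through the cadence: mm. 7–12.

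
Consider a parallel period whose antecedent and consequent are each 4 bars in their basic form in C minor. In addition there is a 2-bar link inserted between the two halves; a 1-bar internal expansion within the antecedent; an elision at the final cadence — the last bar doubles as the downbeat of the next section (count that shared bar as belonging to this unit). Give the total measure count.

Basic parallel period: 4 + 4 = 8 bars.
8 (basic form) + 2 (link) + 1 (internal expansion) = 11.
The elision shares a bar with the next section but does not change this unit's count.

11 measures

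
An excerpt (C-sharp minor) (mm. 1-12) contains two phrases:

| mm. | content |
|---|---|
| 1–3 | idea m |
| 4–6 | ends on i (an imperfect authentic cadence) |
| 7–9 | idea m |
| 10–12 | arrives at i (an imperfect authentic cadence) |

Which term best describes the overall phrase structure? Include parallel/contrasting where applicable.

repeated phrase

Both phrases have the same opening (m) and the same cadence (imperfect authentic cadence): the second is a restatement, not a consequent, so this is a repeated phrase rather than a period.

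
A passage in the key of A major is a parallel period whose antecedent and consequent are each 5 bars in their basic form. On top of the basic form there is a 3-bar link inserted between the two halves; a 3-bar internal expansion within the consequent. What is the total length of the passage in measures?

16 measures

Basic parallel period: 5 + 5 = 10 bars.
10 (basic form) + 3 (link) + 3 (internal expansion) = 16.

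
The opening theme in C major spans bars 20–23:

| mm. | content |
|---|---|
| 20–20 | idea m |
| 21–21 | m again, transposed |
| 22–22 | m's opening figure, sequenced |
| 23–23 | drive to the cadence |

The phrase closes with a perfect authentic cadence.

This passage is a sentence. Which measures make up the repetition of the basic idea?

measures 21–21

The presentation of a sentence is the basic idea (measure 20) plus its repetition (bar 21); the repetition of the basic idea is therefore bar 21.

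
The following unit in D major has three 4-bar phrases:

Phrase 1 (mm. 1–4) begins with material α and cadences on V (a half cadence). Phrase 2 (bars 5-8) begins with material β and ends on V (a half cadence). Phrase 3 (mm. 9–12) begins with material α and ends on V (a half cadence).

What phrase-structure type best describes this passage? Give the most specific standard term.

phrase group

The final phrase closes with a half cadence, which is not stronger than the preceding half cadence; the 3 phrases lack an overall antecedent–consequent design and so form a phrase group.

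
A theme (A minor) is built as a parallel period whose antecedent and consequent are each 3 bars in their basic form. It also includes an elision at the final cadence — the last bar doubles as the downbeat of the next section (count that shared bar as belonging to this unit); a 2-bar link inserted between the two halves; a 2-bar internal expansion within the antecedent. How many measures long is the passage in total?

Basic parallel period: 3 + 3 = 6 bars.
6 (basic form) + 2 (link) + 2 (internal expansion) = 10.
The elision shares a bar with the next section but does not change this unit's count.

10 measures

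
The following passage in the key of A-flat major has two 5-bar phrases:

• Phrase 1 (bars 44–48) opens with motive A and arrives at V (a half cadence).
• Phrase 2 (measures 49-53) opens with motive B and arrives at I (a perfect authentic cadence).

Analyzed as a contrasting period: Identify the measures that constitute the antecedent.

measures 44–48

The antecedent is the phrase ending with the weaker cadence (half cadence, phrase 1) and the consequent the one ending more conclusively (perfect authentic cadence, phrase 2); the antecedent is bars 44-48.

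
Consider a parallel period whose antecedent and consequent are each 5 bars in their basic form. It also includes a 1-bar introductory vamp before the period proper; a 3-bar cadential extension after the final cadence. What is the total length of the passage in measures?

14 measures

Basic parallel period: 5 + 5 = 10 bars.
10 (basic form) + 1 (introduction) + 3 (cadential extension) = 14.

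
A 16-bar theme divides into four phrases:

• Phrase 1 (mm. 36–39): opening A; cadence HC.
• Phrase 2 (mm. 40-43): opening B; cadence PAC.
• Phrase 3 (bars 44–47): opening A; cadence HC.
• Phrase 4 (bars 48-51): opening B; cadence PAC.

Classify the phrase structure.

repeated period

The cadence pattern HC–PAC–HC–PAC is weak–strong twice, and phrases 3–4 restate phrases 1–2: a period heard twice, not a double period (which would end weakly at phrase 2).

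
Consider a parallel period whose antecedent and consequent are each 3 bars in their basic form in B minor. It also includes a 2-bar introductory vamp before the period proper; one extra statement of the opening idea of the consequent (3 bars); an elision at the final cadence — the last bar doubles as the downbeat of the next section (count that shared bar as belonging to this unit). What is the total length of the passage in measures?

11 measures

Basic parallel period: 3 + 3 = 6 bars.
6 (basic form) + 2 (introduction) + 3 (extra statement) = 11.
The elision shares a bar with the next section but does not change this unit's count.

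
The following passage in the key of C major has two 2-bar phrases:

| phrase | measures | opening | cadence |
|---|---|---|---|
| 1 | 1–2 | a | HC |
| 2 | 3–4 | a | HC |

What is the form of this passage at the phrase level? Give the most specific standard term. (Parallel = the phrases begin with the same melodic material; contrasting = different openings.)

Both phrases have the same opening (a) and the same cadence (half cadence): the second is a restatement, not a consequent, so this is a repeated phrase rather than a period.

repeated phrase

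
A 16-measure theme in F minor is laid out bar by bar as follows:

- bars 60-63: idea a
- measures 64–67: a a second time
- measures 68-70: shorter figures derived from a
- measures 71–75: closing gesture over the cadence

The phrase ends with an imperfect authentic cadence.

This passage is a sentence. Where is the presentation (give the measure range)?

measures 60–67

The presentation of a sentence is the basic idea (mm. 60–63) plus its repetition (mm. 64–67); the presentation is therefore mm. 60–67.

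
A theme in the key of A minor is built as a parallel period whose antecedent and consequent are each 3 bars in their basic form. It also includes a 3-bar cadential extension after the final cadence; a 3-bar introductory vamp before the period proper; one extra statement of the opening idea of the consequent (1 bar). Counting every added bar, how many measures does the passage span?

Basic parallel period: 3 + 3 = 6 bars.
6 (basic form) + 3 (cadential extension) + 3 (introduction) + 1 (extra statement) = 13.

13 measures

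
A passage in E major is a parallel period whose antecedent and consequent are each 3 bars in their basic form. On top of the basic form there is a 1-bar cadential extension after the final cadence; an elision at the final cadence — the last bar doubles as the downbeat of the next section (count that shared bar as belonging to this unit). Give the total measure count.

Basic parallel period: 3 + 3 = 6 bars.
6 (basic form) + 1 (cadential extension) = 7.
The elision shares a bar with the next section but does not change this unit's count.

7 measures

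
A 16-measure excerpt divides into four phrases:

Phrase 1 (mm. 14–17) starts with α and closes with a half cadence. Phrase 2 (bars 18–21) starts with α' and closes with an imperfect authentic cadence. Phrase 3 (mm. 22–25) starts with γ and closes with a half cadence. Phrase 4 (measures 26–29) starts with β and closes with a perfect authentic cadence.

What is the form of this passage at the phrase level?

contrasting double period

Four phrases in two halves: the first half (bars 14–21) ends with an imperfect authentic cadence, the second (mm. 22–29) with a perfect authentic cadence — a large antecedent–consequent pair, i.e. a double period.
Phrase 3 begins with different material from phrase 1, making it contrasting.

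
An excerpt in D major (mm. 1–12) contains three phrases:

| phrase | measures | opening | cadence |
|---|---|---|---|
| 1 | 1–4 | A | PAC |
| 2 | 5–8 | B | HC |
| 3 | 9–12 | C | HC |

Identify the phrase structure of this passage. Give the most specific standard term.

phrase group

The final phrase closes with a half cadence, which is not stronger than the preceding half cadence; the 3 phrases lack an overall antecedent–consequent design and so form a phrase group.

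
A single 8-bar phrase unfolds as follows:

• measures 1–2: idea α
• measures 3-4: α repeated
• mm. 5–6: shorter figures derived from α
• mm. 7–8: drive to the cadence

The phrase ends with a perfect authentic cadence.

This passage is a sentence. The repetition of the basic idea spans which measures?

The presentation of a sentence is the basic idea (bars 1-2) plus its repetition (measures 3–4); the repetition of the basic idea is therefore bars 3–4.

measures 3–4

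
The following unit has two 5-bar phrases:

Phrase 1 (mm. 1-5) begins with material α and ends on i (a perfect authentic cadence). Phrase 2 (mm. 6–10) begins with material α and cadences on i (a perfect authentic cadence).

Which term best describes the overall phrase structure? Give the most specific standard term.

Both phrases have the same opening (α) and the same cadence (perfect authentic cadence): the second is a restatement, not a consequent, so this is a repeated phrase rather than a period.

repeated phrase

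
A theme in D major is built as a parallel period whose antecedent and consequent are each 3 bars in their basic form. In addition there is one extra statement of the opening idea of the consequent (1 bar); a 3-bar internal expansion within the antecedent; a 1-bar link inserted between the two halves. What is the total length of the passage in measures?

11 measures

Basic parallel period: 3 + 3 = 6 bars.
6 (basic form) + 1 (extra statement) + 3 (internal expansion) + 1 (link) = 11.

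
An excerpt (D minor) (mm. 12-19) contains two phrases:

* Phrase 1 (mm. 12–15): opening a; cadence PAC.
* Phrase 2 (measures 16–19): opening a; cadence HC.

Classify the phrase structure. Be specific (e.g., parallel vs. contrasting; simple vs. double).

phrase group

The second phrase closes with a half cadence, which is not stronger than the first phrase's perfect authentic cadence; without a weak→strong cadential pair there is no antecedent–consequent relationship, so this is a phrase group rather than a period.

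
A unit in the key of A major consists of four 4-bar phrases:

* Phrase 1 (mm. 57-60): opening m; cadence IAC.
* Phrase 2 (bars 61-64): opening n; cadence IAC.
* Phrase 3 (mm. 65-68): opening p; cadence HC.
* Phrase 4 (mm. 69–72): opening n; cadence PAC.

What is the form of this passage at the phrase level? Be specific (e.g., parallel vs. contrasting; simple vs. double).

Four phrases in two halves: the first half (bars 57–64) ends with an imperfect authentic cadence, the second (bars 65–72) with a perfect authentic cadence — a large antecedent–consequent pair, i.e. a double period.
Phrase 3 begins with different material from phrase 1, making it contrasting.

contrasting double period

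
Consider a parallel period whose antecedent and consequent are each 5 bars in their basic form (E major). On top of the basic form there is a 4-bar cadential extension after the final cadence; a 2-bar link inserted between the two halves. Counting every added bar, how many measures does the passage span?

16 measures

Basic parallel period: 5 + 5 = 10 bars.
10 (basic form) + 4 (cadential extension) + 2 (link) = 16.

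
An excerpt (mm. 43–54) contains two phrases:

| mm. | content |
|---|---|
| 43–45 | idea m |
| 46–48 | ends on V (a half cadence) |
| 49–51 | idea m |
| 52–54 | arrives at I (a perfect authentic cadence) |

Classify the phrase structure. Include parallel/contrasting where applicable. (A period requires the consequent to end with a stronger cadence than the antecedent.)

parallel period

Phrase 1 ends with a half cadence (weaker) and phrase 2 with a perfect authentic cadence (stronger): antecedent + consequent = a period.
The two phrases open with the same material (m / m), so the period is parallel.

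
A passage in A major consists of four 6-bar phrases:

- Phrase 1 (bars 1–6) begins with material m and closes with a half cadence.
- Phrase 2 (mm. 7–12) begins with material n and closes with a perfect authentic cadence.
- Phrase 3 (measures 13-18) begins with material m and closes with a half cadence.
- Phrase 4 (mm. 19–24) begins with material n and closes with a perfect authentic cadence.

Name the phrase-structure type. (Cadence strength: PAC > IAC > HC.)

The cadence pattern HC–PAC–HC–PAC is weak–strong twice, and phrases 3–4 restate phrases 1–2: a period heard twice, not a double period (which would end weakly at phrase 2).

repeated period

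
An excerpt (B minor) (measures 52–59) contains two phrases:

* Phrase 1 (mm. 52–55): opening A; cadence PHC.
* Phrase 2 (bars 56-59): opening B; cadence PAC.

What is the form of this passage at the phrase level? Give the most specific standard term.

contrasting period

Phrase 1 ends with a Phrygian half cadence (weaker) and phrase 2 with a perfect authentic cadence (stronger): antecedent + consequent = a period.
The two phrases open with different material (A / B), so the period is contrasting.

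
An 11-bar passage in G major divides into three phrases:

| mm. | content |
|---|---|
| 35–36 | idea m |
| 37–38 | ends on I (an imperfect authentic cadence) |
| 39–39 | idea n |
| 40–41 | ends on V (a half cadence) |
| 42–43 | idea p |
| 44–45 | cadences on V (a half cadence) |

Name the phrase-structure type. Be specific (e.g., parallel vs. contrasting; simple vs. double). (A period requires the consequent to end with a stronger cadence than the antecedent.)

The final phrase closes with a half cadence, which is not stronger than the preceding half cadence; the 3 phrases lack an overall antecedent–consequent design and so form a phrase group.

phrase group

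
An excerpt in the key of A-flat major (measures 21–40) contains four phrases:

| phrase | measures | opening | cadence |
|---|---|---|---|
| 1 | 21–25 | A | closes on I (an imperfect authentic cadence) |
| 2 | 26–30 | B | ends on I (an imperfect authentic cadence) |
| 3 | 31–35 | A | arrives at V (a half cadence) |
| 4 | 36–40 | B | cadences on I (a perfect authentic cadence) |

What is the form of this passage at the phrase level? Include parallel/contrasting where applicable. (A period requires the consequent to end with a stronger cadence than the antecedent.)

Four phrases in two halves: the first half (bars 21-30) ends with an imperfect authentic cadence, the second (mm. 31-40) with a perfect authentic cadence — a large antecedent–consequent pair, i.e. a double period.
Phrase 3 begins with the same material as phrase 1, making it parallel.

parallel double period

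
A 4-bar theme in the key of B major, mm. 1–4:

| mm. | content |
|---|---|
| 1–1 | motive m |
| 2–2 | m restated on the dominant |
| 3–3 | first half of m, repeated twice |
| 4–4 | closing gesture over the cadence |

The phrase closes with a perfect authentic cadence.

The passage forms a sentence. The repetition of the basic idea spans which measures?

measures 2–2

The presentation of a sentence is the basic idea (m. 1) plus its repetition (m. 2); the repetition of the basic idea is therefore m. 2.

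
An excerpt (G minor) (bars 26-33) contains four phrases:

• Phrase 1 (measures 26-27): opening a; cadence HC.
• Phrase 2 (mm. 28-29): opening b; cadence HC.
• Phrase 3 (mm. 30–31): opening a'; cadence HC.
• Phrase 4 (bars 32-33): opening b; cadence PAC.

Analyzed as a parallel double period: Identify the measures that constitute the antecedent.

measures 26–29

In a double period the four phrases pair into a large antecedent (phrases 1–2, ending half cadence) and a large consequent (phrases 3–4, ending perfect authentic cadence). The antecedent spans mm. 26–29.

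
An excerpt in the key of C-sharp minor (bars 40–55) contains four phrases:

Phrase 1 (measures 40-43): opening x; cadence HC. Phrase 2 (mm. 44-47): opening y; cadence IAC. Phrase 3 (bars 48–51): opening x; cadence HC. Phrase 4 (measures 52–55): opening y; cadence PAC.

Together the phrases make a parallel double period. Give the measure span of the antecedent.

In a double period the first pair of phrases (ending imperfect authentic cadence) is the large antecedent and the second pair (ending perfect authentic cadence) is the large consequent; the antecedent is measures 40–47.

measures 40–47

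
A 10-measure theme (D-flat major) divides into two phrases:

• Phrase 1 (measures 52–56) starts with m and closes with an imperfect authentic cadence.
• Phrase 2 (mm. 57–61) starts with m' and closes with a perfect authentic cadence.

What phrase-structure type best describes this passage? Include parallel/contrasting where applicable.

Phrase 1 ends with an imperfect authentic cadence (weaker) and phrase 2 with a perfect authentic cadence (stronger): antecedent + consequent = a period.
The two phrases open with the same material (m / m'), so the period is parallel.

parallel period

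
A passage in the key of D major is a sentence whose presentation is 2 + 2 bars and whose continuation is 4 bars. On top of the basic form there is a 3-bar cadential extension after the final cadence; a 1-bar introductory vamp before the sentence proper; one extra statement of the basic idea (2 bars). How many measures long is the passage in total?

Basic sentence: 2 + 2 + 4 = 8 bars.
8 (basic form) + 3 (cadential extension) + 1 (introduction) + 2 (extra statement) = 14.

14 measures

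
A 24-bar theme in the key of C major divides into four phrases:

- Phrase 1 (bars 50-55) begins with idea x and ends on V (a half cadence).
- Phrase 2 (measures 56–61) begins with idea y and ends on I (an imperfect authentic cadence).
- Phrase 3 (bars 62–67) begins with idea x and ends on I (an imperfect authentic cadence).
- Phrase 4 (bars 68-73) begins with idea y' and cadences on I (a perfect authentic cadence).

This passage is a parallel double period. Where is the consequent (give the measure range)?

In a double period the four phrases pair into a large antecedent (phrases 1–2, ending imperfect authentic cadence) and a large consequent (phrases 3–4, ending perfect authentic cadence). The consequent spans mm. 62-73.

measures 62–73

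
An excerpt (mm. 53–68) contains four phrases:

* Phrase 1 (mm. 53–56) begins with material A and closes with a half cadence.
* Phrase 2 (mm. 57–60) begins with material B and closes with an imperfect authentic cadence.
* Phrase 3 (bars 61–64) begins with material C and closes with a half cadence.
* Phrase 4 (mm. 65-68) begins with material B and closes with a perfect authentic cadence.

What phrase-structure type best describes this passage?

contrasting double period

Four phrases in two halves: the first half (measures 53-60) ends with an imperfect authentic cadence, the second (bars 61–68) with a perfect authentic cadence — a large antecedent–consequent pair, i.e. a double period.
Phrase 3 begins with different material from phrase 1, making it contrasting.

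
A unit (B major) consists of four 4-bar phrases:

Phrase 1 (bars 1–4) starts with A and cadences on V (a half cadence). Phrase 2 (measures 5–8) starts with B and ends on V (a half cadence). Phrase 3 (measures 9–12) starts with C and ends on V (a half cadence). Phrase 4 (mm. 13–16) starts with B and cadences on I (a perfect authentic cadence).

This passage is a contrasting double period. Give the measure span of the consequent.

In a double period the four phrases pair into a large antecedent (phrases 1–2, ending half cadence) and a large consequent (phrases 3–4, ending perfect authentic cadence). The consequent spans mm. 9–16.

measures 9–16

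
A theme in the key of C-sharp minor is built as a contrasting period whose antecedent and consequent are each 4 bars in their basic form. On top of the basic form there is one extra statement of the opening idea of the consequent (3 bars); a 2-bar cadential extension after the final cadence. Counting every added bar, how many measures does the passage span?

Basic contrasting period: 4 + 4 = 8 bars.
8 (basic form) + 3 (extra statement) + 2 (cadential extension) = 13.

13 measures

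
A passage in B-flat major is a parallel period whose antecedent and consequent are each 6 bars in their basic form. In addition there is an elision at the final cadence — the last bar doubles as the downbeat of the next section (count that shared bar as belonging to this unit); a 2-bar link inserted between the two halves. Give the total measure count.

14 measures

Basic parallel period: 6 + 6 = 12 bars.
12 (basic form) + 2 (link) = 14.
The elision shares a bar with the next section but does not change this unit's count.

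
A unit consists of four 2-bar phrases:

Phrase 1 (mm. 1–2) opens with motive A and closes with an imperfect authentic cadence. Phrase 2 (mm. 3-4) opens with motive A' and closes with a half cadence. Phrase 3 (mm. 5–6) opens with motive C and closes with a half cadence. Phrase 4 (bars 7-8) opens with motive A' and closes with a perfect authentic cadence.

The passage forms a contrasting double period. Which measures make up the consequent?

In a double period the four phrases pair into a large antecedent (phrases 1–2, ending half cadence) and a large consequent (phrases 3–4, ending perfect authentic cadence). The consequent spans mm. 5–8.

measures 5–8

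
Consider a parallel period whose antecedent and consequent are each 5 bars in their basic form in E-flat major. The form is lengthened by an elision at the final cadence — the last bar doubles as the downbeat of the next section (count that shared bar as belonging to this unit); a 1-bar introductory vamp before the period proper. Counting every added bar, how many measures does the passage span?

Basic parallel period: 5 + 5 = 10 bars.
10 (basic form) + 1 (introduction) = 11.
The elision shares a bar with the next section but does not change this unit's count.

11 measures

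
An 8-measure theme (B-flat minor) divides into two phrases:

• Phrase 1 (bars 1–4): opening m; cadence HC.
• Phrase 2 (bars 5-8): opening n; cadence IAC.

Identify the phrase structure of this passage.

Phrase 1 ends with a half cadence (weaker) and phrase 2 with an imperfect authentic cadence (stronger): antecedent + consequent = a period.
The two phrases open with different material (m / n), so the period is contrasting.

contrasting period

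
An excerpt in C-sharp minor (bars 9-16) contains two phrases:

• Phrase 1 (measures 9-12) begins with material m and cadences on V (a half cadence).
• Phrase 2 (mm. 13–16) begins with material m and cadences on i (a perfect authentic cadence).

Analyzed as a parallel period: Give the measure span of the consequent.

The antecedent is the phrase ending with the weaker cadence (half cadence, phrase 1) and the consequent the one ending more conclusively (perfect authentic cadence, phrase 2); the consequent is bars 13–16.

measures 13–16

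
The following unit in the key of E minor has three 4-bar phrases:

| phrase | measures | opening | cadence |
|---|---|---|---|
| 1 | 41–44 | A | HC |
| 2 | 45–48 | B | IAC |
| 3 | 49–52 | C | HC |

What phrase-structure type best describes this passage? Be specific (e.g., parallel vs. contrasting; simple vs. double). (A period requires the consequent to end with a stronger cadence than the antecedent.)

The final phrase closes with a half cadence, which is not stronger than the preceding imperfect authentic cadence; the 3 phrases lack an overall antecedent–consequent design and so form a phrase group.

phrase group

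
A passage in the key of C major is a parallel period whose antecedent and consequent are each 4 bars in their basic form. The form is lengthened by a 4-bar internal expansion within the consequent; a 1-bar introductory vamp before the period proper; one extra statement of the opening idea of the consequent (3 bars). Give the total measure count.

16 measures

Basic parallel period: 4 + 4 = 8 bars.
8 (basic form) + 4 (internal expansion) + 1 (introduction) + 3 (extra statement) = 16.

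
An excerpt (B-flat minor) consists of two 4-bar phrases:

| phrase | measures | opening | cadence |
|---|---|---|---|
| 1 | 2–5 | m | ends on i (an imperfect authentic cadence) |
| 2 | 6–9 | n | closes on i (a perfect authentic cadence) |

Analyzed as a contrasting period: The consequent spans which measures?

The antecedent is the phrase ending with the weaker cadence (imperfect authentic cadence, phrase 1) and the consequent the one ending more conclusively (perfect authentic cadence, phrase 2); the consequent is mm. 6-9.

measures 6–9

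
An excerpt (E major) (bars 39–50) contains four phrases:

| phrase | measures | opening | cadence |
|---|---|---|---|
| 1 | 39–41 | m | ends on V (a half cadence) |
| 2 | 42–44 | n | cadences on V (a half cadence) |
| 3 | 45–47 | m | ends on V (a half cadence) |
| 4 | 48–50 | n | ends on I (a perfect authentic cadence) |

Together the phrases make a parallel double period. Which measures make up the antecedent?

In a double period the first pair of phrases (ending half cadence) is the large antecedent and the second pair (ending perfect authentic cadence) is the large consequent; the antecedent is measures 39–44.

measures 39–44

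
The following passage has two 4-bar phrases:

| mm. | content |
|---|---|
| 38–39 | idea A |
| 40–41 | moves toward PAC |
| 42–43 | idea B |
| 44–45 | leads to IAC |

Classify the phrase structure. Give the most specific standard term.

The second phrase closes with an imperfect authentic cadence, which is not stronger than the first phrase's perfect authentic cadence; without a weak→strong cadential pair there is no antecedent–consequent relationship, so this is a phrase group rather than a period.

phrase group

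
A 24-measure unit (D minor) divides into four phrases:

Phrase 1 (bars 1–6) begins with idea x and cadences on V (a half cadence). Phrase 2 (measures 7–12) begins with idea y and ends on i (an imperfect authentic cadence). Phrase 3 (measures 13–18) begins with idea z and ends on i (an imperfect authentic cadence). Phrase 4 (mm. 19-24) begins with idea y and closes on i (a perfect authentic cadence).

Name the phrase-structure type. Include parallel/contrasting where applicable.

Four phrases in two halves: the first half (bars 1–12) ends with an imperfect authentic cadence, the second (measures 13–24) with a perfect authentic cadence — a large antecedent–consequent pair, i.e. a double period.
Phrase 3 begins with different material from phrase 1, making it contrasting.

contrasting double period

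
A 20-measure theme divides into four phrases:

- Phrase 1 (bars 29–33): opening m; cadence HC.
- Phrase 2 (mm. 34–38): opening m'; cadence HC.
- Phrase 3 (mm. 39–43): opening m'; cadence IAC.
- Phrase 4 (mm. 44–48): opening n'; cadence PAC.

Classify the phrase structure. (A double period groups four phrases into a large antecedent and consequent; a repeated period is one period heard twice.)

Four phrases in two halves: the first half (measures 29–38) ends with a half cadence, the second (mm. 39–48) with a perfect authentic cadence — a large antecedent–consequent pair, i.e. a double period.
Phrase 3 begins with the same material as phrase 1, making it parallel.

parallel double period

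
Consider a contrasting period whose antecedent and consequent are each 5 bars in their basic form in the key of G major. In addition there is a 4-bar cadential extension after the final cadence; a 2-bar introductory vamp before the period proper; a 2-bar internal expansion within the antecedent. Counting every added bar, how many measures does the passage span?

18 measures

Basic contrasting period: 5 + 5 = 10 bars.
10 (basic form) + 4 (cadential extension) + 2 (introduction) + 2 (internal expansion) = 18.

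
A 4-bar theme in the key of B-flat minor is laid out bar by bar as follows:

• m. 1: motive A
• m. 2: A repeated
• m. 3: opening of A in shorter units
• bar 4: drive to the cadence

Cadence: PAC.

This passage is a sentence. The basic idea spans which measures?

measures 1–1

The presentation of a sentence is the basic idea (measure 1) plus its repetition (m. 2); the basic idea is therefore m. 1.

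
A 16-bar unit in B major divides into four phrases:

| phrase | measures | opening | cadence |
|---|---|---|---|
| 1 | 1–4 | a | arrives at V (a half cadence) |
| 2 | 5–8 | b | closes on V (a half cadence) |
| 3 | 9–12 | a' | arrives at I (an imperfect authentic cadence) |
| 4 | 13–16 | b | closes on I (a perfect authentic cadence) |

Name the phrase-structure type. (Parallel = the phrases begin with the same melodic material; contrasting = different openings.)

parallel double period

Four phrases in two halves: the first half (mm. 1-8) ends with a half cadence, the second (mm. 9–16) with a perfect authentic cadence — a large antecedent–consequent pair, i.e. a double period.
Phrase 3 begins with the same material as phrase 1, making it parallel.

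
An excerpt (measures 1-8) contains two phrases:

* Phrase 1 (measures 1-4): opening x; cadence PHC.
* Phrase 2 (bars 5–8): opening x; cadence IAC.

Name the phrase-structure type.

Phrase 1 ends with a Phrygian half cadence (weaker) and phrase 2 with an imperfect authentic cadence (stronger): antecedent + consequent = a period.
The two phrases open with the same material (x / x), so the period is parallel.

parallel period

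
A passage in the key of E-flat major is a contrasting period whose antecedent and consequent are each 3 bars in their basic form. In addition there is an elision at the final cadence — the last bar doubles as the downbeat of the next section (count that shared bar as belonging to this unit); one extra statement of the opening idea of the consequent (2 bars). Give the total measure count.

8 measures

Basic contrasting period: 3 + 3 = 6 bars.
6 (basic form) + 2 (extra statement) = 8.
The elision shares a bar with the next section but does not change this unit's count.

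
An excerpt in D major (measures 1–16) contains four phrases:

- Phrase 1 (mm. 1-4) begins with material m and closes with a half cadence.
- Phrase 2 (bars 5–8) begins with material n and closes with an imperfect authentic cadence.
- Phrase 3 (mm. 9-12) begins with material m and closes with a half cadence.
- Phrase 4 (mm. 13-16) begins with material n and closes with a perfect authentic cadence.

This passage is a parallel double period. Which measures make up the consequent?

measures 9–16

In a double period the four phrases pair into a large antecedent (phrases 1–2, ending imperfect authentic cadence) and a large consequent (phrases 3–4, ending perfect authentic cadence). The consequent spans mm. 9–16.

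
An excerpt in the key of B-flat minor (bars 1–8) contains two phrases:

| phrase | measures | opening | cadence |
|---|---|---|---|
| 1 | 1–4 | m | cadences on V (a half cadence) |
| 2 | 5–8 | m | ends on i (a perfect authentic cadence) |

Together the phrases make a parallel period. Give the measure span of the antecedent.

measures 1–4

The phrase ending with the weaker cadence (half cadence) is the antecedent; the one ending more conclusively (perfect authentic cadence) is the consequent. The antecedent is measures 1–4.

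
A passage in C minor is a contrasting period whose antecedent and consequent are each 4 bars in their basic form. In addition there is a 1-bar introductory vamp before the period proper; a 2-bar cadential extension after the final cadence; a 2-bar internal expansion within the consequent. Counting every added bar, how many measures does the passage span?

Basic contrasting period: 4 + 4 = 8 bars.
8 (basic form) + 1 (introduction) + 2 (cadential extension) + 2 (internal expansion) = 13.

13 measures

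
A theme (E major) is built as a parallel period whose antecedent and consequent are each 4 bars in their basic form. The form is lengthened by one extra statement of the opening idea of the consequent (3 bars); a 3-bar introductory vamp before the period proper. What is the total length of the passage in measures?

14 measures

Basic parallel period: 4 + 4 = 8 bars.
8 (basic form) + 3 (extra statement) + 3 (introduction) = 14.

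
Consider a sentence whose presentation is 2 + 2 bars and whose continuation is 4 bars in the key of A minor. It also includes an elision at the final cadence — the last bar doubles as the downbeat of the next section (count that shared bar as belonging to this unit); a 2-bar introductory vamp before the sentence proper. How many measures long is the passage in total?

10 measures

Basic sentence: 2 + 2 + 4 = 8 bars.
8 (basic form) + 2 (introduction) = 10.
The elision shares a bar with the next section but does not change this unit's count.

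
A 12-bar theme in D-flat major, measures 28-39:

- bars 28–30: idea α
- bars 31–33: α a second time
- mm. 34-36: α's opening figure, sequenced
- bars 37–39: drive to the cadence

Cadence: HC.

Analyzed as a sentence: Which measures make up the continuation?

After the presentation (mm. 28-33), the continuation covers the fragmentation through the cadence: bars 34–39.

measures 34–39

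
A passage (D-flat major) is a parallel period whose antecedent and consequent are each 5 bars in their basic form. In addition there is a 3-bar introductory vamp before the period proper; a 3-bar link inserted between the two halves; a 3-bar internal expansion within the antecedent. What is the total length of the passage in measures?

19 measures

Basic parallel period: 5 + 5 = 10 bars.
10 (basic form) + 3 (introduction) + 3 (link) + 3 (internal expansion) = 19.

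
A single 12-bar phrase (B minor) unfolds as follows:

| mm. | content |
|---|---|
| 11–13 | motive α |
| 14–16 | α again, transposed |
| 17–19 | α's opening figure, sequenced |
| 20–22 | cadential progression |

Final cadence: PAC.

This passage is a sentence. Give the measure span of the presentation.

The presentation of a sentence is the basic idea (mm. 11–13) plus its repetition (bars 14–16); the presentation is therefore mm. 11–16.

measures 11–16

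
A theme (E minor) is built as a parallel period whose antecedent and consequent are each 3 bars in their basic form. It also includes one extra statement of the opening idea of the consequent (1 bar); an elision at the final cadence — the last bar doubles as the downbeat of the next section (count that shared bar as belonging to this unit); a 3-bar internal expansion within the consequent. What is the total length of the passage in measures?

Basic parallel period: 3 + 3 = 6 bars.
6 (basic form) + 1 (extra statement) + 3 (internal expansion) = 10.
The elision shares a bar with the next section but does not change this unit's count.

10 measures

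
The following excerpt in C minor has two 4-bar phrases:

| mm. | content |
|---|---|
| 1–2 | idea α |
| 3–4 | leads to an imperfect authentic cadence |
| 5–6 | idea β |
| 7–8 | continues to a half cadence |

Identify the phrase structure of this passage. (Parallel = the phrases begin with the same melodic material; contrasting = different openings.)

The second phrase closes with a half cadence, which is not stronger than the first phrase's imperfect authentic cadence; without a weak→strong cadential pair there is no antecedent–consequent relationship, so this is a phrase group rather than a period.

phrase group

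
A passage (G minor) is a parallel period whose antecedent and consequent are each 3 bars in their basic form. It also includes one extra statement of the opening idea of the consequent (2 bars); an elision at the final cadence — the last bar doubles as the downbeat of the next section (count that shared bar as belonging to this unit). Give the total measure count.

8 measures

Basic parallel period: 3 + 3 = 6 bars.
6 (basic form) + 2 (extra statement) = 8.
The elision shares a bar with the next section but does not change this unit's count.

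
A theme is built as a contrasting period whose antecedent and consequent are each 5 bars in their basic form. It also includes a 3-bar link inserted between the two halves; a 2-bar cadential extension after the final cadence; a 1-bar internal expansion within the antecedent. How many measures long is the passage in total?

Basic contrasting period: 5 + 5 = 10 bars.
10 (basic form) + 3 (link) + 2 (cadential extension) + 1 (internal expansion) = 16.

16 measures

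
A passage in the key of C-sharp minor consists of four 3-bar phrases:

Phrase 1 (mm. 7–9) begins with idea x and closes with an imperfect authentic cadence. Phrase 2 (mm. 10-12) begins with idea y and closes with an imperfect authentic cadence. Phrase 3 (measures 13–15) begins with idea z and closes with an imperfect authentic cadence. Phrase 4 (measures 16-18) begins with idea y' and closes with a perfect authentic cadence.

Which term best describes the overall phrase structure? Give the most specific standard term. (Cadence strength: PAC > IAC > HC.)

Four phrases in two halves: the first half (bars 7–12) ends with an imperfect authentic cadence, the second (mm. 13-18) with a perfect authentic cadence — a large antecedent–consequent pair, i.e. a double period.
Phrase 3 begins with different material from phrase 1, making it contrasting.

contrasting double period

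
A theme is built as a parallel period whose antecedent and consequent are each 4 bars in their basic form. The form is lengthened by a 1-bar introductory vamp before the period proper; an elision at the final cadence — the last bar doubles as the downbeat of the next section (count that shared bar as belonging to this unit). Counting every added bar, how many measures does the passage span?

Basic parallel period: 4 + 4 = 8 bars.
8 (basic form) + 1 (introduction) = 9.
The elision shares a bar with the next section but does not change this unit's count.

9 measures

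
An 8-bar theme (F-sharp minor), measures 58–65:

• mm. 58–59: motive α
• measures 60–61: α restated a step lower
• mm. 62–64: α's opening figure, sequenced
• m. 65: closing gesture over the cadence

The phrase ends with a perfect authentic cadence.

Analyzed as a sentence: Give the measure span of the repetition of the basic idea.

The presentation of a sentence is the basic idea (mm. 58–59) plus its repetition (mm. 60–61); the repetition of the basic idea is therefore measures 60–61.

measures 60–61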